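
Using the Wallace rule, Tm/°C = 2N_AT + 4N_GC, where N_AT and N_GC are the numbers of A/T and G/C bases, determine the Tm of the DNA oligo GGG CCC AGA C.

36°C

Scanning the sequence gives T=0, A=2, G=4, C=4.
AT pairs contribute 2, GC pairs contribute 8.
Tm = 4·8 + 2·2 = 32 + 4 = 36°C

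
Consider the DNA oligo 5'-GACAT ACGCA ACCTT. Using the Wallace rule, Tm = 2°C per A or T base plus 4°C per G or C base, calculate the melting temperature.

Base counts: T=3, G=2, C=5, A=5
AT pairs contribute 8, GC pairs contribute 7.
Tm = 2(8) + 4(7) = 16 + 28 = 44°C

44°C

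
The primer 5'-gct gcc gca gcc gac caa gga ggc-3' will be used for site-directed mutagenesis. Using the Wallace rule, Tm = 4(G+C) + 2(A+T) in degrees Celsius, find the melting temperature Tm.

84°C

Counting bases: A=5, T=1, C=9, G=9
So N_AT = 6 and N_GC = 18.
Tm = 2×6 + 4×18 = 84°C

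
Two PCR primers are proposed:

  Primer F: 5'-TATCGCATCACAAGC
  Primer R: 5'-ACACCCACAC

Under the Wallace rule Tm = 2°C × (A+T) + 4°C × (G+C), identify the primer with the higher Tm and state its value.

Primer F: A+T=8, G+C=7 → Tm = 2(8)+4(7) = 44°C
Primer R: A+T=4, G+C=6 → Tm = 2(4)+4(6) = 32°C
44°C vs 32°C → primer F is higher.

Primer F, 44°C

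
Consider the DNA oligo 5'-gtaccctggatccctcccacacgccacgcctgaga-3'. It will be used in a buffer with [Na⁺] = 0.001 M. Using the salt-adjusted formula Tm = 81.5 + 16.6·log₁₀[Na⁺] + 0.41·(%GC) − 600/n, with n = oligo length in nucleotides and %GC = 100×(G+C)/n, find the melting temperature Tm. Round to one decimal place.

41.5°C

Length n = 35. G=7, T=5, C=16, A=7
G+C = 23, so %GC = 23/35 × 100 = 65.714%
Salt term: 16.6 × (-3) = -49.8
GC term: 0.41 × 65.714 = 26.943; length term: −600/35 = −17.143
Tm = 81.5 + (-49.8) + 26.943 − 17.143 = 41.5 → 41.5°C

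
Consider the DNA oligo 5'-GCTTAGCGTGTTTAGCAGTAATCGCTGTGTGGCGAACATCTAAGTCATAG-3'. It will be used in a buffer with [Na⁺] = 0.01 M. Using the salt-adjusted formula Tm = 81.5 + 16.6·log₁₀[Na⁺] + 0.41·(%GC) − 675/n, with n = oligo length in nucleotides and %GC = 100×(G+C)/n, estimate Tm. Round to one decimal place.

Length n = 50. Scanning the sequence gives T=15, C=9, A=12, G=14.
G+C = 23, so %GC = 23/50 × 100 = 46%
Salt term: 16.6 × (-2) = -33.2
GC term: 0.41 × 46 = 18.86; length term: −675/50 = −13.5
Tm = 81.5 + (-33.2) + 18.86 − 13.5 = 53.66 → 53.7°C

53.7°C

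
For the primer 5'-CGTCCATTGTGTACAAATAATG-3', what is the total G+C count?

Counting bases: T=7, C=4, A=7, G=4
Total G or C: 4 + 4 = 8

8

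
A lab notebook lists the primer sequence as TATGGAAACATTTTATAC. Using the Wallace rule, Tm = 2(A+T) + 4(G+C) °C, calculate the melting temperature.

44°C

Scanning the sequence gives G=2, C=2, A=7, T=7.
So N_AT = 14 and N_GC = 4.
Tm = 2×14 + 4×4 = 44°C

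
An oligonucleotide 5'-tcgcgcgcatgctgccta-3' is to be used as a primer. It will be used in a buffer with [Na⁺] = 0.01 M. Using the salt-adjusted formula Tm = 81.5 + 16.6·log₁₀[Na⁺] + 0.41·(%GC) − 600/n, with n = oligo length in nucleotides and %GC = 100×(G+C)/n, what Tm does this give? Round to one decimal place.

Length n = 18. Base counts: T=4, A=2, G=5, C=7
G+C = 12, so %GC = 12/18 × 100 = 66.667%
Salt term: 16.6 × (-2) = -33.2
GC term: 0.41 × 66.667 = 27.333; length term: −600/18 = −33.333
Tm = 81.5 + (-33.2) + 27.333 − 33.333 = 42.3 → 42.3°C

42.3°C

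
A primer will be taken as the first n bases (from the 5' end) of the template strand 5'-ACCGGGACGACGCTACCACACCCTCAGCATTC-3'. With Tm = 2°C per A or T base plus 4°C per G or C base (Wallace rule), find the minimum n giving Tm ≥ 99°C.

n = 31

First 30 bases: ACCGGGACGACGCTACCACACCCTCAGCAT → Tm = 98°C (< 99°C)
First 31 bases: ACCGGGACGACGCTACCACACCCTCAGCATT → Tm = 100°C (≥ 99°C)
Since every base adds ≥2°C, Tm only increases with n, so the threshold is first crossed at n = 31.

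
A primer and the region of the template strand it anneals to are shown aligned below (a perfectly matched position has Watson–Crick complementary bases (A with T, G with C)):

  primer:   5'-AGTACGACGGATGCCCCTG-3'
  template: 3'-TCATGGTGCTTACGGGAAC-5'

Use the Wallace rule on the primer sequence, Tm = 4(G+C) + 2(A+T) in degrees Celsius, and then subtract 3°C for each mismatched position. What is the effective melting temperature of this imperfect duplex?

53°C

Primer base counts: A=4, T=3, G=6, C=6 → A+T=7, G+C=12
Perfect-match Tm = 2(7) + 4(12) = 14 + 48 = 62°C
Mismatches (positions where the bases are not complementary): 3 (at positions 6, 10, 17)
Effective Tm = 62 − 3×3 = 62 − 9 = 53°C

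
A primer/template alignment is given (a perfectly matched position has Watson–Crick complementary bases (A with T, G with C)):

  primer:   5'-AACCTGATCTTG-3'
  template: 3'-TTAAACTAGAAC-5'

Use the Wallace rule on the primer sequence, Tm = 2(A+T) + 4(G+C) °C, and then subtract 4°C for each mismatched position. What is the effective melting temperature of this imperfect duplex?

26°C

Primer base counts: A=3, T=4, G=2, C=3 → A+T=7, G+C=5
Perfect-match Tm = 2(7) + 4(5) = 14 + 20 = 34°C
Mismatches (positions where the bases are not complementary): 2 (at positions 3, 4)
Effective Tm = 34 − 2×4 = 34 − 8 = 26°C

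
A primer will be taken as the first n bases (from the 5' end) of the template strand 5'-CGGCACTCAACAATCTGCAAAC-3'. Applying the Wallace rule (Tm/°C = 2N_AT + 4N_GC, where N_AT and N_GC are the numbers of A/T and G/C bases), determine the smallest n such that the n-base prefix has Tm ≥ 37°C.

First 11 bases: CGGCACTCAAC → Tm = 36°C (< 37°C)
First 12 bases: CGGCACTCAACA → Tm = 38°C (≥ 37°C)
Each additional base adds 2°C (A/T) or 4°C (G/C), so Tm is non-decreasing in n; n = 12 is the first length to reach 37°C.

n = 12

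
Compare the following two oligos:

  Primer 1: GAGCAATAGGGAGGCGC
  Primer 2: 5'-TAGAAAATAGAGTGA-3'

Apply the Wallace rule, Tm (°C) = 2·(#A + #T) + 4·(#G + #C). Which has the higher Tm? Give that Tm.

Primer 1, 56°C

Primer 1: A+T=6, G+C=11 → Tm = 2(6)+4(11) = 56°C
Primer 2: A+T=11, G+C=4 → Tm = 2(11)+4(4) = 38°C
56°C vs 38°C → primer 1 is higher.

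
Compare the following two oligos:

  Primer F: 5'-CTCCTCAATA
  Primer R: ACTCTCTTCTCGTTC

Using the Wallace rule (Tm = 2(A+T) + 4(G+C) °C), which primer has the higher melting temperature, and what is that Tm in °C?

Primer R, 44°C

Primer F: A+T=6, G+C=4 → Tm = 2(6)+4(4) = 28°C
Primer R: A+T=8, G+C=7 → Tm = 2(8)+4(7) = 44°C
28°C vs 44°C → primer R is higher.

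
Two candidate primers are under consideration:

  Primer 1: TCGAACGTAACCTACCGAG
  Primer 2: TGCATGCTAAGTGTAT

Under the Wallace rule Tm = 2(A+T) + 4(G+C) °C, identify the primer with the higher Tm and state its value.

Primer 1, 58°C

Primer 1: A+T=9, G+C=10 → Tm = 2(9)+4(10) = 58°C
Primer 2: A+T=10, G+C=6 → Tm = 2(10)+4(6) = 44°C
58°C vs 44°C → primer 1 is higher.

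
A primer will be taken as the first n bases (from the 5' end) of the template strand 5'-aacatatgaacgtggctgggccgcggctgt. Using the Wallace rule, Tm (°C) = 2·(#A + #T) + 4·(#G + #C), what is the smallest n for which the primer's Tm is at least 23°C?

First 9 bases: AACATATGA → Tm = 22°C (< 23°C)
First 10 bases: AACATATGAA → Tm = 24°C (≥ 23°C)
Each additional base adds 2°C (A/T) or 4°C (G/C), so Tm is non-decreasing in n; n = 10 is the first length to reach 23°C.

n = 10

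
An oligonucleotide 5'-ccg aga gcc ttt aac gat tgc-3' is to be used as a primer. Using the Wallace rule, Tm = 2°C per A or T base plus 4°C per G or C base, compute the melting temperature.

Scanning the sequence gives A=5, C=6, G=5, T=5.
AT pairs contribute 10, GC pairs contribute 11.
Tm = 2(10) + 4(11) = 20 + 44 = 64°C

64°C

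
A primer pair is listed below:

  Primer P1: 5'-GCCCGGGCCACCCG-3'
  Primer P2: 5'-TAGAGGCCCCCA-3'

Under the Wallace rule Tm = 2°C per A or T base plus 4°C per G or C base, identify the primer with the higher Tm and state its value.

Primer P1, 54°C

Primer P1: A+T=1, G+C=13 → Tm = 2(1)+4(13) = 54°C
Primer P2: A+T=4, G+C=8 → Tm = 2(4)+4(8) = 40°C
54°C vs 40°C → primer P1 is higher.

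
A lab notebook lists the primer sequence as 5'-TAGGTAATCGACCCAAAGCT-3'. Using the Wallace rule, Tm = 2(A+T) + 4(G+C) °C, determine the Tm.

58°C

Scanning the sequence gives A=7, G=4, T=4, C=5.
A+T = 11, G+C = 9
Tm = 4·9 + 2·11 = 36 + 22 = 58°C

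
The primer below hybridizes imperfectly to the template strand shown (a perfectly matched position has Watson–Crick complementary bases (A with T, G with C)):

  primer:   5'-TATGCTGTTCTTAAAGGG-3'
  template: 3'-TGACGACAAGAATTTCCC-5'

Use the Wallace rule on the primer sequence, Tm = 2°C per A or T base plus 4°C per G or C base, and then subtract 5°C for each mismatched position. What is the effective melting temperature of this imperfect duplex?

40°C

Primer base counts: A=4, T=7, G=5, C=2 → A+T=11, G+C=7
Perfect-match Tm = 2(11) + 4(7) = 22 + 28 = 50°C
Mismatches (positions where the bases are not complementary): 2 (at positions 1, 2)
Effective Tm = 50 − 2×5 = 50 − 10 = 40°C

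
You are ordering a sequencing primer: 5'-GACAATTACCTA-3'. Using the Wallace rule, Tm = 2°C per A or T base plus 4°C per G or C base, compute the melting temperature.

Base counts: T=3, C=3, G=1, A=5
So N_AT = 8 and N_GC = 4.
Tm = 2×8 + 4×4 = 32°C

32°C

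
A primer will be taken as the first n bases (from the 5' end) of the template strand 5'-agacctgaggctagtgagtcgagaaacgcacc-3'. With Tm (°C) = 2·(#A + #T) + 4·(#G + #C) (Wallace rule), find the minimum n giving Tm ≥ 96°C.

First 30 bases: AGACCTGAGGCTAGTGAGTCGAGAAACGCA → Tm = 92°C (< 96°C)
First 31 bases: AGACCTGAGGCTAGTGAGTCGAGAAACGCAC → Tm = 96°C (≥ 96°C)
Each additional base adds 2°C (A/T) or 4°C (G/C), so Tm is non-decreasing in n; n = 31 is the first length to reach 96°C.

n = 31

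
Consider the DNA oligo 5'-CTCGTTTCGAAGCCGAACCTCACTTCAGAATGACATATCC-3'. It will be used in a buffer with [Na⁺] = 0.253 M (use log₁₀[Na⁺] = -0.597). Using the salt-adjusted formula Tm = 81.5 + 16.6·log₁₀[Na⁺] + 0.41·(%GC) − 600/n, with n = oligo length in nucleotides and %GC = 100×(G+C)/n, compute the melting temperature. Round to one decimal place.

Length n = 40. Scanning the sequence gives A=11, G=6, T=10, C=13.
G+C = 19, so %GC = 19/40 × 100 = 47.5%
Salt term: 16.6 × (-0.597) = -9.91
GC term: 0.41 × 47.5 = 19.475; length term: −600/40 = −15
Tm = 81.5 + (-9.91) + 19.475 − 15 = 76.065 → 76.1°C

76.1°C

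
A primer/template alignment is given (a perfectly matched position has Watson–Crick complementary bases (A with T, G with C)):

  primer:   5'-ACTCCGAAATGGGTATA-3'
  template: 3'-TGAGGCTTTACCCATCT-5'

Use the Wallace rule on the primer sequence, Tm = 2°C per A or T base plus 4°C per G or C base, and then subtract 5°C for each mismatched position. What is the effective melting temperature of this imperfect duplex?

Primer base counts: A=6, T=4, G=4, C=3 → A+T=10, G+C=7
Perfect-match Tm = 2(10) + 4(7) = 20 + 28 = 48°C
Mismatches (positions where the bases are not complementary): 1 (at position 16)
Effective Tm = 48 − 1×5 = 48 − 5 = 43°C

43°C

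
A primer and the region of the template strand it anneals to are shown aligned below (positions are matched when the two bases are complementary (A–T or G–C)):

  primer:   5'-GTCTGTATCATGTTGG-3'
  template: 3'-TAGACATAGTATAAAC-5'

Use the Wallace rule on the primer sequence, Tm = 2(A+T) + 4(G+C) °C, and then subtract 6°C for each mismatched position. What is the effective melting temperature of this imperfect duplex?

Primer base counts: A=2, T=7, G=5, C=2 → A+T=9, G+C=7
Perfect-match Tm = 2(9) + 4(7) = 18 + 28 = 46°C
Mismatches (positions where the bases are not complementary): 3 (at positions 1, 12, 15)
Effective Tm = 46 − 3×6 = 46 − 18 = 28°C

28°C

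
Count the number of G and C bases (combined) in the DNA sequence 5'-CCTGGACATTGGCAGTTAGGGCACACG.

Scanning the sequence gives T=5, C=7, G=9, A=6.
Total G or C: 9 + 7 = 16

16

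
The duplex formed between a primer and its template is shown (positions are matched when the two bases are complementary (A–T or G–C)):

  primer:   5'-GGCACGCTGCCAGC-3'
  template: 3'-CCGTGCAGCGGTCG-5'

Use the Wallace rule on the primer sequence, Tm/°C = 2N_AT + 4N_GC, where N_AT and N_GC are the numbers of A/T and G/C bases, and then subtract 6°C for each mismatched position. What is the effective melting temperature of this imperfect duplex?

38°C

Primer base counts: A=2, T=1, G=5, C=6 → A+T=3, G+C=11
Perfect-match Tm = 2(3) + 4(11) = 6 + 44 = 50°C
Mismatches (positions where the bases are not complementary): 2 (at positions 7, 8)
Effective Tm = 50 − 2×6 = 50 − 12 = 38°C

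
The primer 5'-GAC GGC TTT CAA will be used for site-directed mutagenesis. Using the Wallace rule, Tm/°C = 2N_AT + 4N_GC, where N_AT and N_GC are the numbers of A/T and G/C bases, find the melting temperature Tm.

36°C

A=3, G=3, T=3, C=3
A+T = 6, G+C = 6
Tm = 2×6 + 4×6 = 36°C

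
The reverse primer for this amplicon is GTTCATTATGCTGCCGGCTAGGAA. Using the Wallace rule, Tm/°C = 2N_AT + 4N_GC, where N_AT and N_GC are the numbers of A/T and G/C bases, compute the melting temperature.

Counting bases: G=7, C=5, T=7, A=5
So N_AT = 12 and N_GC = 12.
Tm = 2×12 + 4×12 = 72°C

72°C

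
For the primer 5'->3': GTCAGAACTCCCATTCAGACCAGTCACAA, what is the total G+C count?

14

Base counts: C=10, T=5, G=4, A=10
Total G or C: 4 + 10 = 14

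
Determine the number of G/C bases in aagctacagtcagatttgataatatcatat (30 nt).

Counting bases: A=12, T=10, C=4, G=4
G+C = 4 + 4 = 8

8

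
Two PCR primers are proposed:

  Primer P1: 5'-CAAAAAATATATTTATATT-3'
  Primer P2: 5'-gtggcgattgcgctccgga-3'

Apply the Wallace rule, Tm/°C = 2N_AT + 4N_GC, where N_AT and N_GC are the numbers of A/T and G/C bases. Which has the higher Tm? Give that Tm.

Primer P1: A+T=18, G+C=1 → Tm = 2(18)+4(1) = 40°C
Primer P2: A+T=6, G+C=13 → Tm = 2(6)+4(13) = 64°C
40°C vs 64°C → primer P2 is higher.

Primer P2, 64°C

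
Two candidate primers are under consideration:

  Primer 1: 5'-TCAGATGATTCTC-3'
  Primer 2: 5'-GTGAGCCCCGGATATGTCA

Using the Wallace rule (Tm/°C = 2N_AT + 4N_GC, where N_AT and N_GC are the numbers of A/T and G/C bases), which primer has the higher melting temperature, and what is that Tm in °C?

Primer 2, 60°C

Primer 1: A+T=8, G+C=5 → Tm = 2(8)+4(5) = 36°C
Primer 2: A+T=8, G+C=11 → Tm = 2(8)+4(11) = 60°C
36°C vs 60°C → primer 2 is higher.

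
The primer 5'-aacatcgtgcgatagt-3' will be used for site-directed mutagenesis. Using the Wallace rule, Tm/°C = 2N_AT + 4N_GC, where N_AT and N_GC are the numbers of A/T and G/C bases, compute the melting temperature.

46°C

Scanning the sequence gives C=3, A=5, G=4, T=4.
So N_AT = 9 and N_GC = 7.
Tm = 4·7 + 2·9 = 28 + 18 = 46°C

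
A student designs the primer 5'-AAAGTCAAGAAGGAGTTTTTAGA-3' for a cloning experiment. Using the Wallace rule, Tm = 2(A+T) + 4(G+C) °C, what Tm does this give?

60°C

Base counts: C=1, T=6, G=6, A=10
A+T = 16, G+C = 7
Tm = 4·7 + 2·16 = 28 + 32 = 60°C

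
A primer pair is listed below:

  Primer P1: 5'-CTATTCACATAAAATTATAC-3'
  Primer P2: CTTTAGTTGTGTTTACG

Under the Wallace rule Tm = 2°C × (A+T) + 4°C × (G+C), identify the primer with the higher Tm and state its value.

Primer P1: A+T=16, G+C=4 → Tm = 2(16)+4(4) = 48°C
Primer P2: A+T=11, G+C=6 → Tm = 2(11)+4(6) = 46°C
48°C vs 46°C → primer P1 is higher.

Primer P1, 48°C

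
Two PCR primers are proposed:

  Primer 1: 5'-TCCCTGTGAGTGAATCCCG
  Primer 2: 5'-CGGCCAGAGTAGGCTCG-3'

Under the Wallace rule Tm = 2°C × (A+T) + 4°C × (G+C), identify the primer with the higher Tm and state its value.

Primer 1: A+T=8, G+C=11 → Tm = 2(8)+4(11) = 60°C
Primer 2: A+T=5, G+C=12 → Tm = 2(5)+4(12) = 58°C
60°C vs 58°C → primer 1 is higher.

Primer 1, 60°C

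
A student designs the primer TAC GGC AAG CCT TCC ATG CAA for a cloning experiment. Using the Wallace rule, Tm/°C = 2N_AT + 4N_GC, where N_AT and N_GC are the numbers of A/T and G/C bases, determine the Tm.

64°C

Base counts: A=6, C=7, T=4, G=4
AT pairs contribute 10, GC pairs contribute 11.
Tm = 2(10) + 4(11) = 20 + 44 = 64°C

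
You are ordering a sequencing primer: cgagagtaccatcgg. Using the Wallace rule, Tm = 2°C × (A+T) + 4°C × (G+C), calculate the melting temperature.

48°C

Scanning the sequence gives G=5, C=4, A=4, T=2.
AT pairs contribute 6, GC pairs contribute 9.
Tm = 2(6) + 4(9) = 12 + 36 = 48°C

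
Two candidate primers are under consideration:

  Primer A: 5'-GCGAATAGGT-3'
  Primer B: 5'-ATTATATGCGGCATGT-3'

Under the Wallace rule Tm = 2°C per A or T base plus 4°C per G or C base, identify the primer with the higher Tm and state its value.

Primer B, 44°C

Primer A: A+T=5, G+C=5 → Tm = 2(5)+4(5) = 30°C
Primer B: A+T=10, G+C=6 → Tm = 2(10)+4(6) = 44°C
30°C vs 44°C → primer B is higher.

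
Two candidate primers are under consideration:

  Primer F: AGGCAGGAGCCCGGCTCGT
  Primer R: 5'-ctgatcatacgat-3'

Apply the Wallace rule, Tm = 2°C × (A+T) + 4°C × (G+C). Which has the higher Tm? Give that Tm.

Primer F: A+T=5, G+C=14 → Tm = 2(5)+4(14) = 66°C
Primer R: A+T=8, G+C=5 → Tm = 2(8)+4(5) = 36°C
66°C vs 36°C → primer F is higher.

Primer F, 66°C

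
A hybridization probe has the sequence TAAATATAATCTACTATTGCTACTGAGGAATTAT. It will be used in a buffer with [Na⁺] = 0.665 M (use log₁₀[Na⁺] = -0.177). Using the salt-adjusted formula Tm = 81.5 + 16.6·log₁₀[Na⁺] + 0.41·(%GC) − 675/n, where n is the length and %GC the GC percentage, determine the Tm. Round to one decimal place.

68.4°C

Length n = 34. Counting bases: G=4, C=4, T=13, A=13
G+C = 8, so %GC = 8/34 × 100 = 23.529%
Salt term: 16.6 × (-0.177) = -2.938
GC term: 0.41 × 23.529 = 9.647; length term: −675/34 = −19.853
Tm = 81.5 + (-2.938) + 9.647 − 19.853 = 68.356 → 68.4°C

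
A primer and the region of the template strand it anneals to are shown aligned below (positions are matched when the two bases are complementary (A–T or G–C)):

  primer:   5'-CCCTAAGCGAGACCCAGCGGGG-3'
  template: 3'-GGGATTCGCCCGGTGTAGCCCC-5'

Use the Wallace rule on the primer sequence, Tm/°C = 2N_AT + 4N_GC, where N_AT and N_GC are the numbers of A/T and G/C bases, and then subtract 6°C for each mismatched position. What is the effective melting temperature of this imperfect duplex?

52°C

Primer base counts: A=5, T=1, G=8, C=8 → A+T=6, G+C=16
Perfect-match Tm = 2(6) + 4(16) = 12 + 64 = 76°C
Mismatches (positions where the bases are not complementary): 4 (at positions 10, 12, 14, 17)
Effective Tm = 76 − 4×6 = 76 − 24 = 52°C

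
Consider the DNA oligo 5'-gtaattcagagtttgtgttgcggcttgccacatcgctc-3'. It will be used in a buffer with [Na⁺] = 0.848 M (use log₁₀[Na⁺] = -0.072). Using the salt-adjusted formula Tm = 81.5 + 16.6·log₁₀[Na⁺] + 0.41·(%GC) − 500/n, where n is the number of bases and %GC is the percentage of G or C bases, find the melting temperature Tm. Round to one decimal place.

Length n = 38. Counting bases: A=6, T=13, G=10, C=9
G+C = 19, so %GC = 19/38 × 100 = 50%
Salt term: 16.6 × (-0.072) = -1.195
GC term: 0.41 × 50 = 20.5; length term: −500/38 = −13.158
Tm = 81.5 + (-1.195) + 20.5 − 13.158 = 87.647 → 87.6°C

87.6°C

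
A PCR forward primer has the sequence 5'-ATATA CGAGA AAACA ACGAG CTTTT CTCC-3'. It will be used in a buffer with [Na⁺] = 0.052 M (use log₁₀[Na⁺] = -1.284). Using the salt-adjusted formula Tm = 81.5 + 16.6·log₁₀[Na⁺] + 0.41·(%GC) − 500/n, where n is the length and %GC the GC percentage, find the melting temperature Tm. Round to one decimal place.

Length n = 29. Base counts: T=7, C=7, A=11, G=4
G+C = 11, so %GC = 11/29 × 100 = 37.931%
Salt term: 16.6 × (-1.284) = -21.314
GC term: 0.41 × 37.931 = 15.552; length term: −500/29 = −17.241
Tm = 81.5 + (-21.314) + 15.552 − 17.241 = 58.497 → 58.5°C

58.5°C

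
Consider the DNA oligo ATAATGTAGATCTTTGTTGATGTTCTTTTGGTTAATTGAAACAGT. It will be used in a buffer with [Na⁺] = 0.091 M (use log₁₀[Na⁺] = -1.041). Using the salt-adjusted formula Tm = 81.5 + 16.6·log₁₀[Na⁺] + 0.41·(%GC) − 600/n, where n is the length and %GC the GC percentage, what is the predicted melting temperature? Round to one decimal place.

61.8°C

Length n = 45. Scanning the sequence gives C=3, A=12, G=9, T=21.
G+C = 12, so %GC = 12/45 × 100 = 26.667%
Salt term: 16.6 × (-1.041) = -17.281
GC term: 0.41 × 26.667 = 10.933; length term: −600/45 = −13.333
Tm = 81.5 + (-17.281) + 10.933 − 13.333 = 61.819 → 61.8°C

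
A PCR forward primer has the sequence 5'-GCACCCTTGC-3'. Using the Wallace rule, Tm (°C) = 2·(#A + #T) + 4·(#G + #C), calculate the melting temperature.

Counting bases: G=2, C=5, A=1, T=2
So N_AT = 3 and N_GC = 7.
Tm = 4·7 + 2·3 = 28 + 6 = 34°C

34°C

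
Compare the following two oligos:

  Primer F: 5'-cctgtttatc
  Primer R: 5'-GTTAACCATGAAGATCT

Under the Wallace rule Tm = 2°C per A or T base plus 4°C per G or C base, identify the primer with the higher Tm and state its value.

Primer F: A+T=6, G+C=4 → Tm = 2(6)+4(4) = 28°C
Primer R: A+T=11, G+C=6 → Tm = 2(11)+4(6) = 46°C
28°C vs 46°C → primer R is higher.

Primer R, 46°C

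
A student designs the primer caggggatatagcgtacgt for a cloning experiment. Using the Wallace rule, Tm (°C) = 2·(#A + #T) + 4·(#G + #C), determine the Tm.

Base counts: A=5, G=7, T=4, C=3
So N_AT = 9 and N_GC = 10.
Tm = 2(9) + 4(10) = 18 + 40 = 58°C

58°C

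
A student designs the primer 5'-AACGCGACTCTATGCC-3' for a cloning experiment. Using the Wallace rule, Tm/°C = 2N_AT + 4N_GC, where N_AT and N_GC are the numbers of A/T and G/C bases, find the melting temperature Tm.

Scanning the sequence gives G=3, C=6, T=3, A=4.
So N_AT = 7 and N_GC = 9.
Tm = 2(7) + 4(9) = 14 + 36 = 50°C

50°C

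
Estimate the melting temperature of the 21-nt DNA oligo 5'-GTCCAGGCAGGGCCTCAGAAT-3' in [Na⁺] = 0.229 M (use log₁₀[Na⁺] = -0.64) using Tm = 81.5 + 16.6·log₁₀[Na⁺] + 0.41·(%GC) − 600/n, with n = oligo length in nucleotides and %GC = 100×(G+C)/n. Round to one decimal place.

Length n = 21. A=5, C=6, T=3, G=7
G+C = 13, so %GC = 13/21 × 100 = 61.905%
Salt term: 16.6 × (-0.64) = -10.624
GC term: 0.41 × 61.905 = 25.381; length term: −600/21 = −28.571
Tm = 81.5 + (-10.624) + 25.381 − 28.571 = 67.686 → 67.7°C

67.7°C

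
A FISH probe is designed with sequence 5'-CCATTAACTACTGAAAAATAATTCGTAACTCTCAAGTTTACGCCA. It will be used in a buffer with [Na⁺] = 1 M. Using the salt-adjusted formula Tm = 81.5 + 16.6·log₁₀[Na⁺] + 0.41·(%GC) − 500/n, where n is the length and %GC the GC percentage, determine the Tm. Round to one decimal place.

Length n = 45. Counting bases: A=17, C=11, G=4, T=13
G+C = 15, so %GC = 15/45 × 100 = 33.333%
Salt term: 16.6 × (0) = 0
GC term: 0.41 × 33.333 = 13.667; length term: −500/45 = −11.111
Tm = 81.5 + (0) + 13.667 − 11.111 = 84.056 → 84.1°C

84.1°C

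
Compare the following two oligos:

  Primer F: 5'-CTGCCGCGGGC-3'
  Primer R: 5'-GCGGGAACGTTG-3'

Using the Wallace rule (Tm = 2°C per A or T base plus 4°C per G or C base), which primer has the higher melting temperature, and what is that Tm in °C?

Primer F: A+T=1, G+C=10 → Tm = 2(1)+4(10) = 42°C
Primer R: A+T=4, G+C=8 → Tm = 2(4)+4(8) = 40°C
42°C vs 40°C → primer F is higher.

Primer F, 42°C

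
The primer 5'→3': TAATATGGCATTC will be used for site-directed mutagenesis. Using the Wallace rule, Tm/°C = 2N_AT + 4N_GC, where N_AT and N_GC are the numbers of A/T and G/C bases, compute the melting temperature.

34°C

Base counts: T=5, A=4, C=2, G=2
AT pairs contribute 9, GC pairs contribute 4.
Tm = 4·4 + 2·9 = 16 + 18 = 34°C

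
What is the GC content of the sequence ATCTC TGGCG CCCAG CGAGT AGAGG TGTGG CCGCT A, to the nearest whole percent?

64%

Counting bases: G=13, A=6, T=7, C=10
G+C = 13 + 10 = 23 out of 36 bases
%GC = 23/36 × 100 = 63.89% ≈ 64%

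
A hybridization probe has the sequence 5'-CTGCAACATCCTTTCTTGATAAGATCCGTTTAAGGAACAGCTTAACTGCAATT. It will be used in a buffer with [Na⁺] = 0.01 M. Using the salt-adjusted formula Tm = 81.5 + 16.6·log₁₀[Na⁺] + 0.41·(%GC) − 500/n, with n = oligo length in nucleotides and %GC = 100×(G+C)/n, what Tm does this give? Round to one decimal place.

54.3°C

Length n = 53. Base counts: G=8, C=12, T=17, A=16
G+C = 20, so %GC = 20/53 × 100 = 37.736%
Salt term: 16.6 × (-2) = -33.2
GC term: 0.41 × 37.736 = 15.472; length term: −500/53 = −9.434
Tm = 81.5 + (-33.2) + 15.472 − 9.434 = 54.338 → 54.3°C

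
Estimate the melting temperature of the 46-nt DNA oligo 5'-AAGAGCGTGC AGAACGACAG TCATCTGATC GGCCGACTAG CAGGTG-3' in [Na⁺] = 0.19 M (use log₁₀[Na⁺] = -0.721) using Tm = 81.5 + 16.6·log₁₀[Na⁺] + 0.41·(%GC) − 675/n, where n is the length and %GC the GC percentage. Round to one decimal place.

Length n = 46. Counting bases: A=13, C=11, T=7, G=15
G+C = 26, so %GC = 26/46 × 100 = 56.522%
Salt term: 16.6 × (-0.721) = -11.969
GC term: 0.41 × 56.522 = 23.174; length term: −675/46 = −14.674
Tm = 81.5 + (-11.969) + 23.174 − 14.674 = 78.031 → 78.0°C

78.0°C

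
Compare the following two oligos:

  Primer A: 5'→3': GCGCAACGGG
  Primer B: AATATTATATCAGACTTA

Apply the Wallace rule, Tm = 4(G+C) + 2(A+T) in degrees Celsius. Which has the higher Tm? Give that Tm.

Primer B, 42°C

Primer A: A+T=2, G+C=8 → Tm = 2(2)+4(8) = 36°C
Primer B: A+T=15, G+C=3 → Tm = 2(15)+4(3) = 42°C
36°C vs 42°C → primer B is higher.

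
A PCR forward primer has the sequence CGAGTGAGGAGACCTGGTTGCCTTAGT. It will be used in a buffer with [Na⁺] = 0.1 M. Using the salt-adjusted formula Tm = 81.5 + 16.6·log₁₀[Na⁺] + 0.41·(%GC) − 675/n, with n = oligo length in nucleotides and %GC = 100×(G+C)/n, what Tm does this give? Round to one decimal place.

62.7°C

Length n = 27. C=5, G=10, A=5, T=7
G+C = 15, so %GC = 15/27 × 100 = 55.556%
Salt term: 16.6 × (-1) = -16.6
GC term: 0.41 × 55.556 = 22.778; length term: −675/27 = −25
Tm = 81.5 + (-16.6) + 22.778 − 25 = 62.678 → 62.7°C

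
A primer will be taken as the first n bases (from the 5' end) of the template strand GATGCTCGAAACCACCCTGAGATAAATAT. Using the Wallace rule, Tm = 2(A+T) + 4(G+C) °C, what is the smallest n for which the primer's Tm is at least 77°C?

n = 27

First 26 bases: GATGCTCGAAACCACCCTGAGATAAA → Tm = 76°C (< 77°C)
First 27 bases: GATGCTCGAAACCACCCTGAGATAAAT → Tm = 78°C (≥ 77°C)
Since every base adds ≥2°C, Tm only increases with n, so the threshold is first crossed at n = 27.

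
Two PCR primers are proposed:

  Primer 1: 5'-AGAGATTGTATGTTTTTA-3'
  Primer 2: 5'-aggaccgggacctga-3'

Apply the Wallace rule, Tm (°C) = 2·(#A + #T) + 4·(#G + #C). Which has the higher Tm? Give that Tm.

Primer 1: A+T=14, G+C=4 → Tm = 2(14)+4(4) = 44°C
Primer 2: A+T=5, G+C=10 → Tm = 2(5)+4(10) = 50°C
44°C vs 50°C → primer 2 is higher.

Primer 2, 50°C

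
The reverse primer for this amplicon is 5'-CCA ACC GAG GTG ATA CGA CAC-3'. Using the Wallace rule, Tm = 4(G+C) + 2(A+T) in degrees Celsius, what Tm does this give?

Scanning the sequence gives G=5, A=7, C=7, T=2.
AT pairs contribute 9, GC pairs contribute 12.
Tm = 2(9) + 4(12) = 18 + 48 = 66°C

66°C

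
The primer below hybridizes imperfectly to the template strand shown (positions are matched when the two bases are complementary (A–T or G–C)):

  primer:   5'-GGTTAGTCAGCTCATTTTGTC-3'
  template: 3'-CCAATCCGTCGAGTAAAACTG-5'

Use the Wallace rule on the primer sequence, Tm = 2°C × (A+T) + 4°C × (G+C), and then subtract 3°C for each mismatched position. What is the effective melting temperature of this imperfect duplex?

54°C

Primer base counts: A=3, T=9, G=5, C=4 → A+T=12, G+C=9
Perfect-match Tm = 2(12) + 4(9) = 24 + 36 = 60°C
Mismatches (positions where the bases are not complementary): 2 (at positions 7, 20)
Effective Tm = 60 − 2×3 = 60 − 6 = 54°C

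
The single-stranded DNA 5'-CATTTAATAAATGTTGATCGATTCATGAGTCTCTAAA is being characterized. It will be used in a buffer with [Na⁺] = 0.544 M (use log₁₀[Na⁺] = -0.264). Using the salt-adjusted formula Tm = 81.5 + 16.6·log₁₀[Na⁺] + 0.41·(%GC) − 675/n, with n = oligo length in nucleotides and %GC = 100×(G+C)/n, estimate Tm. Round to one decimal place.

70.0°C

Length n = 37. Base counts: G=5, C=5, T=14, A=13
G+C = 10, so %GC = 10/37 × 100 = 27.027%
Salt term: 16.6 × (-0.264) = -4.382
GC term: 0.41 × 27.027 = 11.081; length term: −675/37 = −18.243
Tm = 81.5 + (-4.382) + 11.081 − 18.243 = 69.956 → 70.0°C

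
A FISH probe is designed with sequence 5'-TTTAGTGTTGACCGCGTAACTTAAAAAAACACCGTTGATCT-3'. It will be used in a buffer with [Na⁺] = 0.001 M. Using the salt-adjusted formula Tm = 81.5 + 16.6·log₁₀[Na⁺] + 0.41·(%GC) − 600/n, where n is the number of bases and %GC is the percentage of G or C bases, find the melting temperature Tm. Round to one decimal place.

Length n = 41. Counting bases: C=8, A=13, T=13, G=7
G+C = 15, so %GC = 15/41 × 100 = 36.585%
Salt term: 16.6 × (-3) = -49.8
GC term: 0.41 × 36.585 = 15; length term: −600/41 = −14.634
Tm = 81.5 + (-49.8) + 15 − 14.634 = 32.066 → 32.1°C

32.1°C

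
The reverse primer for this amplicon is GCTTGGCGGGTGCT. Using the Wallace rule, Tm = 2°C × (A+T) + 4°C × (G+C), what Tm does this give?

48°C

C=3, A=0, G=7, T=4
AT pairs contribute 4, GC pairs contribute 10.
Tm = 2×4 + 4×10 = 48°C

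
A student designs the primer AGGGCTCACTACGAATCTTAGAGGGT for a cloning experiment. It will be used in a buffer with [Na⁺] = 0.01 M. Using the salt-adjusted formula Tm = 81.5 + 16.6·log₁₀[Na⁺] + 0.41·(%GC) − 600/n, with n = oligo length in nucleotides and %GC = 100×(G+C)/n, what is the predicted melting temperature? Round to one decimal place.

45.7°C

Length n = 26. Scanning the sequence gives C=5, G=8, A=7, T=6.
G+C = 13, so %GC = 13/26 × 100 = 50%
Salt term: 16.6 × (-2) = -33.2
GC term: 0.41 × 50 = 20.5; length term: −600/26 = −23.077
Tm = 81.5 + (-33.2) + 20.5 − 23.077 = 45.723 → 45.7°C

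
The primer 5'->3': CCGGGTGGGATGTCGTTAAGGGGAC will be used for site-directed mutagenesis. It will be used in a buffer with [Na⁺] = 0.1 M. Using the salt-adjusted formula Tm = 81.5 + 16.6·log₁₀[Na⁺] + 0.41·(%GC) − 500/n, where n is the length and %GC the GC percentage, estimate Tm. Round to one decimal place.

71.1°C

Length n = 25. Scanning the sequence gives G=12, T=5, A=4, C=4.
G+C = 16, so %GC = 16/25 × 100 = 64%
Salt term: 16.6 × (-1) = -16.6
GC term: 0.41 × 64 = 26.24; length term: −500/25 = −20
Tm = 81.5 + (-16.6) + 26.24 − 20 = 71.14 → 71.1°C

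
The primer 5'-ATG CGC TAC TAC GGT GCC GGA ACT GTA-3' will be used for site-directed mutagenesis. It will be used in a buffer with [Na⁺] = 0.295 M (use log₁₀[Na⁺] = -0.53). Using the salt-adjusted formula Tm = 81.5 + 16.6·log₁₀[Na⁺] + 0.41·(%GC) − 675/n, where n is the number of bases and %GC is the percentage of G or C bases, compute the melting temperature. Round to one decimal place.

Length n = 27. Counting bases: T=6, C=7, G=8, A=6
G+C = 15, so %GC = 15/27 × 100 = 55.556%
Salt term: 16.6 × (-0.53) = -8.798
GC term: 0.41 × 55.556 = 22.778; length term: −675/27 = −25
Tm = 81.5 + (-8.798) + 22.778 − 25 = 70.48 → 70.5°C

70.5°C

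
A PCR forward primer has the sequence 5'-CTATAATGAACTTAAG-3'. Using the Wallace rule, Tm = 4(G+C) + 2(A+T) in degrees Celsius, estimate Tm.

Scanning the sequence gives C=2, A=7, T=5, G=2.
A+T = 12, G+C = 4
Tm = 2×12 + 4×4 = 40°C

40°C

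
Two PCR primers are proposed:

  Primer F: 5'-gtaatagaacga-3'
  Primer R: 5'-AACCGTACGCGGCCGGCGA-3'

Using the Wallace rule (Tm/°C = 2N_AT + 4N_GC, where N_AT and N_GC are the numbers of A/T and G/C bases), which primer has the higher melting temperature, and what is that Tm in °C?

Primer R, 66°C

Primer F: A+T=8, G+C=4 → Tm = 2(8)+4(4) = 32°C
Primer R: A+T=5, G+C=14 → Tm = 2(5)+4(14) = 66°C
32°C vs 66°C → primer R is higher.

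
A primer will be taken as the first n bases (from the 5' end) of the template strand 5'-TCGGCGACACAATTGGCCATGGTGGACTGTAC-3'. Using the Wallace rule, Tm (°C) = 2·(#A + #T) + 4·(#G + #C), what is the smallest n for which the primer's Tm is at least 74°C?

n = 24

First 23 bases: TCGGCGACACAATTGGCCATGGT → Tm = 72°C (< 74°C)
First 24 bases: TCGGCGACACAATTGGCCATGGTG → Tm = 76°C (≥ 74°C)
Each additional base adds 2°C (A/T) or 4°C (G/C), so Tm is non-decreasing in n; n = 24 is the first length to reach 74°C.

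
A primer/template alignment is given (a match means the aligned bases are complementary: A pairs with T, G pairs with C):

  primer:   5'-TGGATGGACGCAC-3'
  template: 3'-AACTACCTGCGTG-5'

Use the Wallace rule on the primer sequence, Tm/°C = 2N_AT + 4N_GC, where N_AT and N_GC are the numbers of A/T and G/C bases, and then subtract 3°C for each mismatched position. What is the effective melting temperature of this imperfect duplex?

39°C

Primer base counts: A=3, T=2, G=5, C=3 → A+T=5, G+C=8
Perfect-match Tm = 2(5) + 4(8) = 10 + 32 = 42°C
Mismatches (positions where the bases are not complementary): 1 (at position 2)
Effective Tm = 42 − 1×3 = 42 − 3 = 39°C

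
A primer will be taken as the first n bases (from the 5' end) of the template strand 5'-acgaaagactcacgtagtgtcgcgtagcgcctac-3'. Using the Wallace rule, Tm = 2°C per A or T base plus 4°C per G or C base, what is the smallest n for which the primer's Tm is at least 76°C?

First 24 bases: ACGAAAGACTCACGTAGTGTCGCG → Tm = 74°C (< 76°C)
First 25 bases: ACGAAAGACTCACGTAGTGTCGCGT → Tm = 76°C (≥ 76°C)
Each additional base adds 2°C (A/T) or 4°C (G/C), so Tm is non-decreasing in n; n = 25 is the first length to reach 76°C.

n = 25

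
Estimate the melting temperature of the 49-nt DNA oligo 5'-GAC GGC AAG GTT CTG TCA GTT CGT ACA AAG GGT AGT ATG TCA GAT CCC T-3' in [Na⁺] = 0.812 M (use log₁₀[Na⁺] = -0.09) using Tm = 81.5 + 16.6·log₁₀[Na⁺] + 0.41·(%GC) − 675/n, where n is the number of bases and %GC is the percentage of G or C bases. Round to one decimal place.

86.3°C

Length n = 49. Counting bases: A=12, T=13, C=10, G=14
G+C = 24, so %GC = 24/49 × 100 = 48.98%
Salt term: 16.6 × (-0.09) = -1.494
GC term: 0.41 × 48.98 = 20.082; length term: −675/49 = −13.776
Tm = 81.5 + (-1.494) + 20.082 − 13.776 = 86.312 → 86.3°C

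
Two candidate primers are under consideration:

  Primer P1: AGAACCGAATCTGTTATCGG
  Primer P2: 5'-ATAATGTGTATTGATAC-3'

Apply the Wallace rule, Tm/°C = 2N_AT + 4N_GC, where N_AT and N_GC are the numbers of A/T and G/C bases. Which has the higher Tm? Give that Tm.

Primer P1, 58°C

Primer P1: A+T=11, G+C=9 → Tm = 2(11)+4(9) = 58°C
Primer P2: A+T=13, G+C=4 → Tm = 2(13)+4(4) = 42°C
58°C vs 42°C → primer P1 is higher.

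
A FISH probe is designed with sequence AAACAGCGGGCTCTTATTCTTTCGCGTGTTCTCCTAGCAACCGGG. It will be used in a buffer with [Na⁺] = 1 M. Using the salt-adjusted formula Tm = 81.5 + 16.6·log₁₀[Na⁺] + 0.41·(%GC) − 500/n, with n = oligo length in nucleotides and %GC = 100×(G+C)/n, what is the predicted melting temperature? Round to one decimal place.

Length n = 45. Scanning the sequence gives A=8, T=13, C=13, G=11.
G+C = 24, so %GC = 24/45 × 100 = 53.333%
Salt term: 16.6 × (0) = 0
GC term: 0.41 × 53.333 = 21.867; length term: −500/45 = −11.111
Tm = 81.5 + (0) + 21.867 − 11.111 = 92.256 → 92.3°C

92.3°C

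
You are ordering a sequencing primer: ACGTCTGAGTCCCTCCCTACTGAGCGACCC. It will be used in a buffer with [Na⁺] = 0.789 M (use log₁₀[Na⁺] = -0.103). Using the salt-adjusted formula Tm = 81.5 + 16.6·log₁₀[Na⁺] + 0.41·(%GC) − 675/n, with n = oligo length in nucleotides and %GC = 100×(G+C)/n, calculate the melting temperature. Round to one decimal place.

83.3°C

Length n = 30. Scanning the sequence gives A=5, T=6, G=6, C=13.
G+C = 19, so %GC = 19/30 × 100 = 63.333%
Salt term: 16.6 × (-0.103) = -1.71
GC term: 0.41 × 63.333 = 25.967; length term: −675/30 = −22.5
Tm = 81.5 + (-1.71) + 25.967 − 22.5 = 83.257 → 83.3°C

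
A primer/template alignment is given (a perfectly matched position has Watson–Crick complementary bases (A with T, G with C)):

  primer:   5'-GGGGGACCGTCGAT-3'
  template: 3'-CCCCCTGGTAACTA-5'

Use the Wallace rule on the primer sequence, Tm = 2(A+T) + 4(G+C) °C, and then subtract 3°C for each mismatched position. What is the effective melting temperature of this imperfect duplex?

42°C

Primer base counts: A=2, T=2, G=7, C=3 → A+T=4, G+C=10
Perfect-match Tm = 2(4) + 4(10) = 8 + 40 = 48°C
Mismatches (positions where the bases are not complementary): 2 (at positions 9, 11)
Effective Tm = 48 − 2×3 = 48 − 6 = 42°C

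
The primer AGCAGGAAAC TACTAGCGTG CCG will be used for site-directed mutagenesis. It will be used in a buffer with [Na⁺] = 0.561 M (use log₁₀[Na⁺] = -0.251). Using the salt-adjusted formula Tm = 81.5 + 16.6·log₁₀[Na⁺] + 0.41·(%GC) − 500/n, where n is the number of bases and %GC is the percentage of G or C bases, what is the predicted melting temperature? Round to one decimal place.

Length n = 23. Scanning the sequence gives C=6, G=7, T=3, A=7.
G+C = 13, so %GC = 13/23 × 100 = 56.522%
Salt term: 16.6 × (-0.251) = -4.167
GC term: 0.41 × 56.522 = 23.174; length term: −500/23 = −21.739
Tm = 81.5 + (-4.167) + 23.174 − 21.739 = 78.768 → 78.8°C

78.8°C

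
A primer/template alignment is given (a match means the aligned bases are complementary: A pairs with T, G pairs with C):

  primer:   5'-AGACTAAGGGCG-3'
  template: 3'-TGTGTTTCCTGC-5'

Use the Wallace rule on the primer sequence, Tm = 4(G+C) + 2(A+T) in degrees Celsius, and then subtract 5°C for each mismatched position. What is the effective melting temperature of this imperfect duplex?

23°C

Primer base counts: A=4, T=1, G=5, C=2 → A+T=5, G+C=7
Perfect-match Tm = 2(5) + 4(7) = 10 + 28 = 38°C
Mismatches (positions where the bases are not complementary): 3 (at positions 2, 5, 10)
Effective Tm = 38 − 3×5 = 38 − 15 = 23°C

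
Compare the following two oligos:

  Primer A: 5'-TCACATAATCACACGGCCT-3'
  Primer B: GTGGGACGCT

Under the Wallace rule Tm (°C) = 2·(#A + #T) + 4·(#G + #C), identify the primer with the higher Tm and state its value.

Primer A, 56°C

Primer A: A+T=10, G+C=9 → Tm = 2(10)+4(9) = 56°C
Primer B: A+T=3, G+C=7 → Tm = 2(3)+4(7) = 34°C
56°C vs 34°C → primer A is higher.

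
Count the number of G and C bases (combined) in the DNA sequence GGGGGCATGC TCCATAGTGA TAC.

13

T=5, G=8, C=5, A=5
G+C = 8 + 5 = 13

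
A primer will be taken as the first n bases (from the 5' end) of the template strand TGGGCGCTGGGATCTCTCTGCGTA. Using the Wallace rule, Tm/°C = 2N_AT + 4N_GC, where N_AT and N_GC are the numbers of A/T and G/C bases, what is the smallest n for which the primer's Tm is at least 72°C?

First 21 bases: TGGGCGCTGGGATCTCTCTGC → Tm = 70°C (< 72°C)
First 22 bases: TGGGCGCTGGGATCTCTCTGCG → Tm = 74°C (≥ 72°C)
Since every base adds ≥2°C, Tm only increases with n, so the threshold is first crossed at n = 22.

n = 22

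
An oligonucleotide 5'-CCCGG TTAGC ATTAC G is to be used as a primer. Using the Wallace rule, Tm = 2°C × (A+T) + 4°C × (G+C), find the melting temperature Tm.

50°C

Base counts: G=4, T=4, A=3, C=5
AT pairs contribute 7, GC pairs contribute 9.
Tm = 2×7 + 4×9 = 50°C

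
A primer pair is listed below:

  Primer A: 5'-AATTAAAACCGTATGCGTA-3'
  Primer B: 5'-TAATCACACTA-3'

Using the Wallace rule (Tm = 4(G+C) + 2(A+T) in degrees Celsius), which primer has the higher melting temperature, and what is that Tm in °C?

Primer A, 50°C

Primer A: A+T=13, G+C=6 → Tm = 2(13)+4(6) = 50°C
Primer B: A+T=8, G+C=3 → Tm = 2(8)+4(3) = 28°C
50°C vs 28°C → primer A is higher.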